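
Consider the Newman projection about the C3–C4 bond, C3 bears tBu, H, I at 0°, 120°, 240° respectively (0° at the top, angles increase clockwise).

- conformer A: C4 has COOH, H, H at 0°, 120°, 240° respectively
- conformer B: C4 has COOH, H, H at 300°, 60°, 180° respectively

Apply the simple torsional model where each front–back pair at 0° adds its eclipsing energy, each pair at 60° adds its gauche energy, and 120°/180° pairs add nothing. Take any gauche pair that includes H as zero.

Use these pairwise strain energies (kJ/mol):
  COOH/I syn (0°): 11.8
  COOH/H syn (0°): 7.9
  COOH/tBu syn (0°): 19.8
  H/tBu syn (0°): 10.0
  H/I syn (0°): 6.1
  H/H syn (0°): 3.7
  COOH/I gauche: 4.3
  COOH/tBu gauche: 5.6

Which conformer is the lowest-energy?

A (eclipsed): tBu(0°)/COOH(0°) eclipsed 19.8; H(120°)/H(120°) eclipsed 3.7; I(240°)/H(240°) eclipsed 6.1 → 29.6 kJ/mol.
B (staggered): tBu(0°)/COOH(300°) gauche 5.6; I(240°)/COOH(300°) gauche 4.3 → 9.9 kJ/mol.
B has the lowest total (9.9 kJ/mol).

B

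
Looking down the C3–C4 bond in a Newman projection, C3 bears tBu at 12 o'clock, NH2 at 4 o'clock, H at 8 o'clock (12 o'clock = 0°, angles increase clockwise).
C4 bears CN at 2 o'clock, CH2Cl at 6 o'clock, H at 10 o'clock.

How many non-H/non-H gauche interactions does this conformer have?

3

Non-H gauche pairs: tBu(0°)/CN(60°); NH2(120°)/CN(60°); NH2(120°)/CH2Cl(180°) — 3 interactions.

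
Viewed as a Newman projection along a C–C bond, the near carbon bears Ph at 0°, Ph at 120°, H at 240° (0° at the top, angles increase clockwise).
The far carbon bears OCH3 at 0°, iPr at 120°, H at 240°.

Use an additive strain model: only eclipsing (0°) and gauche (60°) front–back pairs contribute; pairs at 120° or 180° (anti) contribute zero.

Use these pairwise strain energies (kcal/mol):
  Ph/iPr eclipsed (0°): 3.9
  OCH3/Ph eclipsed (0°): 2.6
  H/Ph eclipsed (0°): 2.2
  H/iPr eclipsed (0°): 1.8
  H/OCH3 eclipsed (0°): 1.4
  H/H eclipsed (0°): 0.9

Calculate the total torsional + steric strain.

7.4 kcal/mol

This conformer (eclipsed): Ph(0°)/OCH3(0°) eclipsed 2.6; Ph(120°)/iPr(120°) eclipsed 3.9; H(240°)/H(240°) eclipsed 0.9 → 7.4 kcal/mol.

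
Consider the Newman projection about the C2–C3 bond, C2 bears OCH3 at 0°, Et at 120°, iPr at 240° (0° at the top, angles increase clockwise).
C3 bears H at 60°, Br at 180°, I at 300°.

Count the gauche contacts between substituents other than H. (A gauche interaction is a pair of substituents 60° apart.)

4

Non-H gauche pairs: OCH3(0°)/I(300°); Et(120°)/Br(180°); iPr(240°)/Br(180°); iPr(240°)/I(300°) — 4 interactions.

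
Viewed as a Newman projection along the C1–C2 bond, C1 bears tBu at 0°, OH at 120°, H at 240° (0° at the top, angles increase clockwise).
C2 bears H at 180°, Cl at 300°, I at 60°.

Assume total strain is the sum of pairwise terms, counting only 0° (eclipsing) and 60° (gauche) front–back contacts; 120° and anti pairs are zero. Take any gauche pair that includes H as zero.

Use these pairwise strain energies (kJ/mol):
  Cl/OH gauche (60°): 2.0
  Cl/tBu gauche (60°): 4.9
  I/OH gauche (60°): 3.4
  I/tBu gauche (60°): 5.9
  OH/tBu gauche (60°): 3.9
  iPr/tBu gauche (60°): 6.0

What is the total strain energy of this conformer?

This conformer (staggered): tBu(0°)/Cl(300°) gauche 4.9; tBu(0°)/I(60°) gauche 5.9; OH(120°)/I(60°) gauche 3.4 → 14.2 kJ/mol.

14.2 kJ/mol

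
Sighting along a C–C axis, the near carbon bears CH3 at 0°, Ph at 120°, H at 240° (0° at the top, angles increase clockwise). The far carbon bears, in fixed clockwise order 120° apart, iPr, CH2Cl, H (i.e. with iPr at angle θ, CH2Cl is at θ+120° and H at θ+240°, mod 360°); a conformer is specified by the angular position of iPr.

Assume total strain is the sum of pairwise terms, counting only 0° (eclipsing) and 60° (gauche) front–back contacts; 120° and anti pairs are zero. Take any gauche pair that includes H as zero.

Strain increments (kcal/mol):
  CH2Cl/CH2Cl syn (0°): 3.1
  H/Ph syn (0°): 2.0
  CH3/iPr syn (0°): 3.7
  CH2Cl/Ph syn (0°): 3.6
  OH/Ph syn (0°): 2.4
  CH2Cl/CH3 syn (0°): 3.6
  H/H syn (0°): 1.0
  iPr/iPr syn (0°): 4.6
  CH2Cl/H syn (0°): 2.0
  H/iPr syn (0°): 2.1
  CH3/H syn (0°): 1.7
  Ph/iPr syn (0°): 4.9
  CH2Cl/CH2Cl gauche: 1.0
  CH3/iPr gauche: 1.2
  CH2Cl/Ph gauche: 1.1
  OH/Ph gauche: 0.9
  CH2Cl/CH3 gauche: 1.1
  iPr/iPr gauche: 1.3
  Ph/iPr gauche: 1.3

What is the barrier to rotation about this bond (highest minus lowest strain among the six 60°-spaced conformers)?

6.2 kcal/mol

iPr at 0° (eclipsed): CH3(0°)/iPr(0°) eclipsed 3.7; Ph(120°)/CH2Cl(120°) eclipsed 3.6; H(240°)/H(240°) eclipsed 1.0 → 8.3 kcal/mol.
iPr at 60° (staggered): CH3(0°)/iPr(60°) gauche 1.2; Ph(120°)/iPr(60°) gauche 1.3; Ph(120°)/CH2Cl(180°) gauche 1.1 → 3.6 kcal/mol.
iPr at 120° (eclipsed): CH3(0°)/H(0°) eclipsed 1.7; Ph(120°)/iPr(120°) eclipsed 4.9; H(240°)/CH2Cl(240°) eclipsed 2.0 → 8.6 kcal/mol.
iPr at 180° (staggered): CH3(0°)/CH2Cl(300°) gauche 1.1; Ph(120°)/iPr(180°) gauche 1.3 → 2.4 kcal/mol.
iPr at 240° (eclipsed): CH3(0°)/CH2Cl(0°) eclipsed 3.6; Ph(120°)/H(120°) eclipsed 2.0; H(240°)/iPr(240°) eclipsed 2.1 → 7.7 kcal/mol.
iPr at 300° (staggered): CH3(0°)/iPr(300°) gauche 1.2; CH3(0°)/CH2Cl(60°) gauche 1.1; Ph(120°)/CH2Cl(60°) gauche 1.1 → 3.4 kcal/mol.
Max at 120° (8.6 kcal/mol), min at 180° (2.4 kcal/mol); barrier = 6.2 kcal/mol.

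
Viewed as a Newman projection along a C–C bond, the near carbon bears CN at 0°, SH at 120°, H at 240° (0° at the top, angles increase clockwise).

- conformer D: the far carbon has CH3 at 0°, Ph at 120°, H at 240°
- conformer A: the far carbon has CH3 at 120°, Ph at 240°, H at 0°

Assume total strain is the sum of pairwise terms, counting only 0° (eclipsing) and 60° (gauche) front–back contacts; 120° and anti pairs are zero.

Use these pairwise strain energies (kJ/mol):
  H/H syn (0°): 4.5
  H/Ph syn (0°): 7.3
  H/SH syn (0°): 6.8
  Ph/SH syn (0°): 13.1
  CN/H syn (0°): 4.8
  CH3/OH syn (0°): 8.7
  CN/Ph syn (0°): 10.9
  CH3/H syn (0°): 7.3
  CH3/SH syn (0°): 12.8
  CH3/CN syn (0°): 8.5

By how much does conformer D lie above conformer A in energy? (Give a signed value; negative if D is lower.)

+1.2 kJ/mol

D is eclipsed. CN at 0° is eclipsed with CH3 at 0° (8.5); SH at 120° is eclipsed with Ph at 120° (13.1); H at 240° is eclipsed with H at 240° (4.5). Total 26.1 kJ/mol.
A is eclipsed. CN at 0° is eclipsed with H at 0° (4.8); SH at 120° is eclipsed with CH3 at 120° (12.8); H at 240° is eclipsed with Ph at 240° (7.3). Total 24.9 kJ/mol.
E(D) − E(A) = 26.1 − 24.9 = +1.2 kJ/mol.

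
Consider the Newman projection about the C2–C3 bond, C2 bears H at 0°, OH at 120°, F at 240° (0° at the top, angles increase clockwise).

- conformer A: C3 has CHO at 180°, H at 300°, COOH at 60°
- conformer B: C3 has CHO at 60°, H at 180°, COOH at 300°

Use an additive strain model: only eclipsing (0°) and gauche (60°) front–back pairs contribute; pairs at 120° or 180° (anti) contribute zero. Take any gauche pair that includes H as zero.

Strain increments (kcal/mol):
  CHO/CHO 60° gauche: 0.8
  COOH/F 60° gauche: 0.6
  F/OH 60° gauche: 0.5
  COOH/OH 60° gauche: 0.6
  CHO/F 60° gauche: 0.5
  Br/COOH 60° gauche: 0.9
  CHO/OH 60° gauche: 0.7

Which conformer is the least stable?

A

A (staggered): OH–CHO gauche, OH–COOH gauche, F–CHO gauche; 0.7 + 0.6 + 0.5 = 1.8 kcal/mol.
B (staggered): OH–CHO gauche, F–COOH gauche; 0.7 + 0.6 = 1.3 kcal/mol.
A has the highest total (1.8 kcal/mol).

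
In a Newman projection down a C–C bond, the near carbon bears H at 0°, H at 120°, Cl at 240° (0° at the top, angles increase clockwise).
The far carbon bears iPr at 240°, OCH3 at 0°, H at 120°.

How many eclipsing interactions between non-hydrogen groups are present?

1

Non-H eclipsing pairs: Cl(240°)/iPr(240°) — 1 interaction.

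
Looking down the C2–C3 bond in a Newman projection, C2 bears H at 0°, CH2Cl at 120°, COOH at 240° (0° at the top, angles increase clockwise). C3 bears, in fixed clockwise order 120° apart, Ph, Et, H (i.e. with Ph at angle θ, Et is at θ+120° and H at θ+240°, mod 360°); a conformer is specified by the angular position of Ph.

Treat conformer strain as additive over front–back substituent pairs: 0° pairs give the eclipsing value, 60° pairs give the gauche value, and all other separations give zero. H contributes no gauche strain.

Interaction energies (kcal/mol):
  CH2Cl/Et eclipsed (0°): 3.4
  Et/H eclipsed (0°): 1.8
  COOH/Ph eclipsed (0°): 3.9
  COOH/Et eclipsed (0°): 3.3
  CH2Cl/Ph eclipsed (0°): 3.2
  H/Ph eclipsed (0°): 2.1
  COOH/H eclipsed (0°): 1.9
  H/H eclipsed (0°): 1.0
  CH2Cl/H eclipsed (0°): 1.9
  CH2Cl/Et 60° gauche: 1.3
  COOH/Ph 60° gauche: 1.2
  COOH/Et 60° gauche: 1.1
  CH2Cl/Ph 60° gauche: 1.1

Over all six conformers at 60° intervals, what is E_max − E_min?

5.1 kcal/mol

Ph at 0° (eclipsed): H(0°)/Ph(0°) eclipsed 2.1; CH2Cl(120°)/Et(120°) eclipsed 3.4; COOH(240°)/H(240°) eclipsed 1.9 → 7.4 kcal/mol.
Ph at 60° (staggered): CH2Cl(120°)/Ph(60°) gauche 1.1; CH2Cl(120°)/Et(180°) gauche 1.3; COOH(240°)/Et(180°) gauche 1.1 → 3.5 kcal/mol.
Ph at 120° (eclipsed): H(0°)/H(0°) eclipsed 1.0; CH2Cl(120°)/Ph(120°) eclipsed 3.2; COOH(240°)/Et(240°) eclipsed 3.3 → 7.5 kcal/mol.
Ph at 180° (staggered): CH2Cl(120°)/Ph(180°) gauche 1.1; COOH(240°)/Ph(180°) gauche 1.2; COOH(240°)/Et(300°) gauche 1.1 → 3.4 kcal/mol.
Ph at 240° (eclipsed): H(0°)/Et(0°) eclipsed 1.8; CH2Cl(120°)/H(120°) eclipsed 1.9; COOH(240°)/Ph(240°) eclipsed 3.9 → 7.6 kcal/mol.
Ph at 300° (staggered): CH2Cl(120°)/Et(60°) gauche 1.3; COOH(240°)/Ph(300°) gauche 1.2 → 2.5 kcal/mol.
Max at 240° (7.6 kcal/mol), min at 300° (2.5 kcal/mol); barrier = 5.1 kcal/mol.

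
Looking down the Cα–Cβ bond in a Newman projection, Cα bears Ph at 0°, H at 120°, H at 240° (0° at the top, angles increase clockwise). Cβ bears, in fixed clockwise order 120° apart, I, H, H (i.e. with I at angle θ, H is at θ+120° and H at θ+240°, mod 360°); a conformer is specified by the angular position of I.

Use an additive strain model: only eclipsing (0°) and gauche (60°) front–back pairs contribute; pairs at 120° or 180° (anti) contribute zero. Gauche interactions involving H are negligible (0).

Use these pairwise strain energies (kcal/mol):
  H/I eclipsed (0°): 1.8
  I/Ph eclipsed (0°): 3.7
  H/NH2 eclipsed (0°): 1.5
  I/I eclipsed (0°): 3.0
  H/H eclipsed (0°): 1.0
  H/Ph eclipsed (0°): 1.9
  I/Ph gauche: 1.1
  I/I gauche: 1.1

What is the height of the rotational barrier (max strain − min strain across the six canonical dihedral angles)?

5.7 kcal/mol

I at 0° (eclipsed): Ph(0°)/I(0°) eclipsed 3.7; H(120°)/H(120°) eclipsed 1.0; H(240°)/H(240°) eclipsed 1.0 → 5.7 kcal/mol.
I at 60° (staggered): Ph(0°)/I(60°) gauche 1.1 → 1.1 kcal/mol.
I at 120° (eclipsed): Ph(0°)/H(0°) eclipsed 1.9; H(120°)/I(120°) eclipsed 1.8; H(240°)/H(240°) eclipsed 1.0 → 4.7 kcal/mol.
I at 180° (staggered): no non-H gauche contacts → 0.0 kcal/mol.
I at 240° (eclipsed): Ph(0°)/H(0°) eclipsed 1.9; H(120°)/H(120°) eclipsed 1.0; H(240°)/I(240°) eclipsed 1.8 → 4.7 kcal/mol.
I at 300° (staggered): Ph(0°)/I(300°) gauche 1.1 → 1.1 kcal/mol.
Max at 0° (5.7 kcal/mol), min at 180° (0.0 kcal/mol); barrier = 5.7 kcal/mol.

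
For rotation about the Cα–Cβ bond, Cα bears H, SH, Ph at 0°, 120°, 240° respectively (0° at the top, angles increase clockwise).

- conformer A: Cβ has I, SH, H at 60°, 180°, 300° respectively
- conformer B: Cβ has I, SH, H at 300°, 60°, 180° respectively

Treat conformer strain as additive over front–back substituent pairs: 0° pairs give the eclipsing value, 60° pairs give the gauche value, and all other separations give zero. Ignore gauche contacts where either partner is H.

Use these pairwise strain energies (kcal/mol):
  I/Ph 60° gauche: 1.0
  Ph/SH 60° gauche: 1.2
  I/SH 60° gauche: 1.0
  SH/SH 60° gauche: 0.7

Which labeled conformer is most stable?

A (staggered): SH(120°)/I(60°) gauche 1.0; SH(120°)/SH(180°) gauche 0.7; Ph(240°)/SH(180°) gauche 1.2 → 2.9 kcal/mol.
B (staggered): SH(120°)/SH(60°) gauche 0.7; Ph(240°)/I(300°) gauche 1.0 → 1.7 kcal/mol.
B has the lowest total (1.7 kcal/mol).

B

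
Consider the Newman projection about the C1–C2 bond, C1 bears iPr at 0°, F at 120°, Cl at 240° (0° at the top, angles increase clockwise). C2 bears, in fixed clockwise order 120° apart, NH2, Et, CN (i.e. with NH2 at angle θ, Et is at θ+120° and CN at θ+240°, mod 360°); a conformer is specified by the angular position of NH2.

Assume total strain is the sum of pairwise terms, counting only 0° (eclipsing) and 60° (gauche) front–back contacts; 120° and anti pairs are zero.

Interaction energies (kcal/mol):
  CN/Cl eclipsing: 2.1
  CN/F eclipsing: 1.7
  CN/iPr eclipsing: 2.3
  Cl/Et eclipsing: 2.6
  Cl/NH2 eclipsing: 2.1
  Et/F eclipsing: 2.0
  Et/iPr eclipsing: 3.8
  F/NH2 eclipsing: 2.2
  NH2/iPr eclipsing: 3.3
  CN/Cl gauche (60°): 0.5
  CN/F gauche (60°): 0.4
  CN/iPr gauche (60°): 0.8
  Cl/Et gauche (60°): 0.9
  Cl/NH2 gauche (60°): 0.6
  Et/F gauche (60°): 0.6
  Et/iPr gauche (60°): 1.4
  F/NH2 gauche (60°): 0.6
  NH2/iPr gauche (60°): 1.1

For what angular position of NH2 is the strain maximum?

NH2 at 0° (eclipsed): iPr(0°)/NH2(0°) eclipsed 3.3; F(120°)/Et(120°) eclipsed 2.0; Cl(240°)/CN(240°) eclipsed 2.1 → 7.4 kcal/mol.
NH2 at 60° (staggered): iPr(0°)/NH2(60°) gauche 1.1; iPr(0°)/CN(300°) gauche 0.8; F(120°)/NH2(60°) gauche 0.6; F(120°)/Et(180°) gauche 0.6; Cl(240°)/Et(180°) gauche 0.9; Cl(240°)/CN(300°) gauche 0.5 → 4.5 kcal/mol.
NH2 at 120° (eclipsed): iPr(0°)/CN(0°) eclipsed 2.3; F(120°)/NH2(120°) eclipsed 2.2; Cl(240°)/Et(240°) eclipsed 2.6 → 7.1 kcal/mol.
NH2 at 180° (staggered): iPr(0°)/Et(300°) gauche 1.4; iPr(0°)/CN(60°) gauche 0.8; F(120°)/NH2(180°) gauche 0.6; F(120°)/CN(60°) gauche 0.4; Cl(240°)/NH2(180°) gauche 0.6; Cl(240°)/Et(300°) gauche 0.9 → 4.7 kcal/mol.
NH2 at 240° (eclipsed): iPr(0°)/Et(0°) eclipsed 3.8; F(120°)/CN(120°) eclipsed 1.7; Cl(240°)/NH2(240°) eclipsed 2.1 → 7.6 kcal/mol.
NH2 at 300° (staggered): iPr(0°)/NH2(300°) gauche 1.1; iPr(0°)/Et(60°) gauche 1.4; F(120°)/Et(60°) gauche 0.6; F(120°)/CN(180°) gauche 0.4; Cl(240°)/NH2(300°) gauche 0.6; Cl(240°)/CN(180°) gauche 0.5 → 4.6 kcal/mol.
The maximum (7.6 kcal/mol) occurs with NH2 at 240°.

240°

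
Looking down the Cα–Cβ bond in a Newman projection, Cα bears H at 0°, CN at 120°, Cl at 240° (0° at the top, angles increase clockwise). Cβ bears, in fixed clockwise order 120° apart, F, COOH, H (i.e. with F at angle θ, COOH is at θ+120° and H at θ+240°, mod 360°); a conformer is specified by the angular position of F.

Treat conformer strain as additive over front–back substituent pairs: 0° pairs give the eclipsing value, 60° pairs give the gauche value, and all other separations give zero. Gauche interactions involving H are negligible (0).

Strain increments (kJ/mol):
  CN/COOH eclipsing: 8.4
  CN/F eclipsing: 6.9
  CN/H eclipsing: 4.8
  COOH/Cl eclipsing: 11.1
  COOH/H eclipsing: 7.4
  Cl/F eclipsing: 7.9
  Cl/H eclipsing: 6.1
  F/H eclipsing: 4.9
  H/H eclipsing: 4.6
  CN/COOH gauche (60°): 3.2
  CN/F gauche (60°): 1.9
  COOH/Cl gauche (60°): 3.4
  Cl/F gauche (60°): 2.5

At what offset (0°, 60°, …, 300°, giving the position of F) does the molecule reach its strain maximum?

120°

F at 0° (eclipsed): H–F eclipsed, CN–COOH eclipsed, Cl–H eclipsed; 4.9 + 8.4 + 6.1 = 19.4 kJ/mol.
F at 60° (staggered): CN–F gauche, CN–COOH gauche, Cl–COOH gauche; 1.9 + 3.2 + 3.4 = 8.5 kJ/mol.
F at 120° (eclipsed): H–H eclipsed, CN–F eclipsed, Cl–COOH eclipsed; 4.6 + 6.9 + 11.1 = 22.6 kJ/mol.
F at 180° (staggered): CN–F gauche, Cl–F gauche, Cl–COOH gauche; 1.9 + 2.5 + 3.4 = 7.8 kJ/mol.
F at 240° (eclipsed): H–COOH eclipsed, CN–H eclipsed, Cl–F eclipsed; 7.4 + 4.8 + 7.9 = 20.1 kJ/mol.
F at 300° (staggered): CN–COOH gauche, Cl–F gauche; 3.2 + 2.5 = 5.7 kJ/mol.
The maximum (22.6 kJ/mol) occurs with F at 120°.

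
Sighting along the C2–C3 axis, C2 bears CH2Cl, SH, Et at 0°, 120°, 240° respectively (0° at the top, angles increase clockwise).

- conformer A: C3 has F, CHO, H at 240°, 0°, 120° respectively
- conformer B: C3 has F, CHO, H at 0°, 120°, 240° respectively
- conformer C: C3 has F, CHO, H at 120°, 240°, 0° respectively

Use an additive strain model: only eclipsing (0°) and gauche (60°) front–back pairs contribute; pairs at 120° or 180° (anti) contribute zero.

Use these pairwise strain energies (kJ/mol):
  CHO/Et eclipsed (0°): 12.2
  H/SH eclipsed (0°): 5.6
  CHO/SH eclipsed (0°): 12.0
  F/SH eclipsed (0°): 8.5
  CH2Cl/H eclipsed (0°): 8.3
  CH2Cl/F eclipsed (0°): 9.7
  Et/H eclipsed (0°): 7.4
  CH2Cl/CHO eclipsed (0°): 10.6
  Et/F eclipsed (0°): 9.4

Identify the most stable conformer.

A (eclipsed): CH2Cl–CHO eclipsed, SH–H eclipsed, Et–F eclipsed; 10.6 + 5.6 + 9.4 = 25.6 kJ/mol.
B (eclipsed): CH2Cl–F eclipsed, SH–CHO eclipsed, Et–H eclipsed; 9.7 + 12.0 + 7.4 = 29.1 kJ/mol.
C (eclipsed): CH2Cl–H eclipsed, SH–F eclipsed, Et–CHO eclipsed; 8.3 + 8.5 + 12.2 = 29.0 kJ/mol.
A has the lowest total (25.6 kJ/mol).

A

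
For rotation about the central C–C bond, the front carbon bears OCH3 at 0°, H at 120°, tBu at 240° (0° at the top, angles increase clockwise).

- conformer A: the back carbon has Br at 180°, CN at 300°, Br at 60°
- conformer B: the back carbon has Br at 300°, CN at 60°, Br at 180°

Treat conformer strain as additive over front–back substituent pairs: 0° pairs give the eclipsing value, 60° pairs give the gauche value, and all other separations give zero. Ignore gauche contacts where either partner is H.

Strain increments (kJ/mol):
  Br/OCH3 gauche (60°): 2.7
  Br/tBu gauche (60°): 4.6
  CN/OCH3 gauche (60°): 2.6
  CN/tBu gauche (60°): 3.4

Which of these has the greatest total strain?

A (staggered): OCH3–CN gauche, OCH3–Br gauche, tBu–Br gauche, tBu–CN gauche; 2.6 + 2.7 + 4.6 + 3.4 = 13.3 kJ/mol.
B (staggered): OCH3–Br gauche, OCH3–CN gauche, tBu–Br gauche, tBu–Br gauche; 2.7 + 2.6 + 4.6 + 4.6 = 14.5 kJ/mol.
B has the highest total (14.5 kJ/mol).

B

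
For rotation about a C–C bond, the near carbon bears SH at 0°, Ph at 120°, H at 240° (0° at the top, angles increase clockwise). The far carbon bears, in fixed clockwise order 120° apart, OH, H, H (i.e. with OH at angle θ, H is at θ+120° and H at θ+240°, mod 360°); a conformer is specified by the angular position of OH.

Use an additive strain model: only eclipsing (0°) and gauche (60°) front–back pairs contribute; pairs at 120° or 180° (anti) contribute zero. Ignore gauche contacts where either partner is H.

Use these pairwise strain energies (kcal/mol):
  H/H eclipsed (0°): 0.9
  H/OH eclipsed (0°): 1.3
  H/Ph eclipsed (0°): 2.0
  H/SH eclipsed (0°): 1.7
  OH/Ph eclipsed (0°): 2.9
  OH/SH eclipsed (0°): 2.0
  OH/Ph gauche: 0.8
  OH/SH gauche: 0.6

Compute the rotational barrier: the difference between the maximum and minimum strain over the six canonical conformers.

OH at 0° is eclipsed. SH at 0° is eclipsed with OH at 0° (2.0); Ph at 120° is eclipsed with H at 120° (2.0); H at 240° is eclipsed with H at 240° (0.9). Total 4.9 kcal/mol.
OH at 60° is staggered. SH at 0° is gauche with OH at 60° (0.6); Ph at 120° is gauche with OH at 60° (0.8). Total 1.4 kcal/mol.
OH at 120° is eclipsed. SH at 0° is eclipsed with H at 0° (1.7); Ph at 120° is eclipsed with OH at 120° (2.9); H at 240° is eclipsed with H at 240° (0.9). Total 5.5 kcal/mol.
OH at 180° is staggered. Ph at 120° is gauche with OH at 180° (0.8). Total 0.8 kcal/mol.
OH at 240° is eclipsed. SH at 0° is eclipsed with H at 0° (1.7); Ph at 120° is eclipsed with H at 120° (2.0); H at 240° is eclipsed with OH at 240° (1.3). Total 5.0 kcal/mol.
OH at 300° is staggered. SH at 0° is gauche with OH at 300° (0.6). Total 0.6 kcal/mol.
Max at 120° (5.5 kcal/mol), min at 300° (0.6 kcal/mol); barrier = 4.9 kcal/mol.

4.9 kcal/mol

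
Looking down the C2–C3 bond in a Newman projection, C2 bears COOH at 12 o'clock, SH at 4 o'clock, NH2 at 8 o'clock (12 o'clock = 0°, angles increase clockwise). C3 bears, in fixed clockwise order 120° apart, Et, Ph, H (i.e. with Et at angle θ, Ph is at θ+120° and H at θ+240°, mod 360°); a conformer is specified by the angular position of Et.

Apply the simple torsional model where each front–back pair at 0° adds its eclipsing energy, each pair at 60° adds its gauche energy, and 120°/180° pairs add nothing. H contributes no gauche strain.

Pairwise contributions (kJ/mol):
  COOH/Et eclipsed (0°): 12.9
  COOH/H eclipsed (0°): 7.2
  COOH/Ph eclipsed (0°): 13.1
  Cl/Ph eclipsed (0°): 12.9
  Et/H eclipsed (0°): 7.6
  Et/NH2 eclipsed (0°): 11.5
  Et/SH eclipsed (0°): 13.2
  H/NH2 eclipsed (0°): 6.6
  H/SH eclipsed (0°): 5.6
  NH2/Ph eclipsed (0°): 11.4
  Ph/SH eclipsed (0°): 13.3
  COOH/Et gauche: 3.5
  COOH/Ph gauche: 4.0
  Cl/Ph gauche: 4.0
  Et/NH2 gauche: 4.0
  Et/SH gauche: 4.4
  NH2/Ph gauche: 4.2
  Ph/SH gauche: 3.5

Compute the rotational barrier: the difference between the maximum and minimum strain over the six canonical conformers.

17.8 kJ/mol

Et at 0° (eclipsed): COOH(0°)/Et(0°) eclipsed 12.9; SH(120°)/Ph(120°) eclipsed 13.3; NH2(240°)/H(240°) eclipsed 6.6 → 32.8 kJ/mol.
Et at 60° (staggered): COOH(0°)/Et(60°) gauche 3.5; SH(120°)/Et(60°) gauche 4.4; SH(120°)/Ph(180°) gauche 3.5; NH2(240°)/Ph(180°) gauche 4.2 → 15.6 kJ/mol.
Et at 120° (eclipsed): COOH(0°)/H(0°) eclipsed 7.2; SH(120°)/Et(120°) eclipsed 13.2; NH2(240°)/Ph(240°) eclipsed 11.4 → 31.8 kJ/mol.
Et at 180° (staggered): COOH(0°)/Ph(300°) gauche 4.0; SH(120°)/Et(180°) gauche 4.4; NH2(240°)/Et(180°) gauche 4.0; NH2(240°)/Ph(300°) gauche 4.2 → 16.6 kJ/mol.
Et at 240° (eclipsed): COOH(0°)/Ph(0°) eclipsed 13.1; SH(120°)/H(120°) eclipsed 5.6; NH2(240°)/Et(240°) eclipsed 11.5 → 30.2 kJ/mol.
Et at 300° (staggered): COOH(0°)/Et(300°) gauche 3.5; COOH(0°)/Ph(60°) gauche 4.0; SH(120°)/Ph(60°) gauche 3.5; NH2(240°)/Et(300°) gauche 4.0 → 15.0 kJ/mol.
Max at 0° (32.8 kJ/mol), min at 300° (15.0 kJ/mol); barrier = 17.8 kJ/mol.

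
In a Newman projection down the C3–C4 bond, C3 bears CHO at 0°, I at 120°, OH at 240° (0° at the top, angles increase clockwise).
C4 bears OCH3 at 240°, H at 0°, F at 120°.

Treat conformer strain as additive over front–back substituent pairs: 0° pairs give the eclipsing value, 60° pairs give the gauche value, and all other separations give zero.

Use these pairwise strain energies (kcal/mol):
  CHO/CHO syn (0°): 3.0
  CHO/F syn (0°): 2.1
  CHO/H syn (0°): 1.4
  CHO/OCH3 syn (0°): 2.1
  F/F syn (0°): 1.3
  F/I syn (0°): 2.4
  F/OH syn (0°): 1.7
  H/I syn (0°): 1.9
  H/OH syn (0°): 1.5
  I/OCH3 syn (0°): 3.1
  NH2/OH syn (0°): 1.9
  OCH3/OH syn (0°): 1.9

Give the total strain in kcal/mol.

This conformer is eclipsed. CHO at 0° is eclipsed with H at 0° (1.4); I at 120° is eclipsed with F at 120° (2.4); OH at 240° is eclipsed with OCH3 at 240° (1.9). Total 5.7 kcal/mol.

5.7 kcal/mol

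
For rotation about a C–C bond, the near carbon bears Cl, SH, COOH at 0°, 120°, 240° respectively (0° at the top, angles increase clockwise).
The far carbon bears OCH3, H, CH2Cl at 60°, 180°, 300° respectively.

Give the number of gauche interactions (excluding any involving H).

4

Non-H gauche pairs: Cl(0°)/OCH3(60°); Cl(0°)/CH2Cl(300°); SH(120°)/OCH3(60°); COOH(240°)/CH2Cl(300°) — 4 interactions.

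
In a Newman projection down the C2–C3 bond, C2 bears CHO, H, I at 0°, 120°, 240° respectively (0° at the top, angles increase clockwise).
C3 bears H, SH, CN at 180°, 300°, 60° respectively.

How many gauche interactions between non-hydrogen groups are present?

3

Non-H gauche pairs: CHO(0°)/SH(300°); CHO(0°)/CN(60°); I(240°)/SH(300°) — 3 interactions.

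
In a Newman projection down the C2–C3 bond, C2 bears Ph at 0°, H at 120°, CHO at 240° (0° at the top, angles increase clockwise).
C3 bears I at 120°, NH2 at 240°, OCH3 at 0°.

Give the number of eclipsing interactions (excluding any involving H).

Non-H eclipsing pairs: Ph(0°)/OCH3(0°); CHO(240°)/NH2(240°) — 2 interactions.

2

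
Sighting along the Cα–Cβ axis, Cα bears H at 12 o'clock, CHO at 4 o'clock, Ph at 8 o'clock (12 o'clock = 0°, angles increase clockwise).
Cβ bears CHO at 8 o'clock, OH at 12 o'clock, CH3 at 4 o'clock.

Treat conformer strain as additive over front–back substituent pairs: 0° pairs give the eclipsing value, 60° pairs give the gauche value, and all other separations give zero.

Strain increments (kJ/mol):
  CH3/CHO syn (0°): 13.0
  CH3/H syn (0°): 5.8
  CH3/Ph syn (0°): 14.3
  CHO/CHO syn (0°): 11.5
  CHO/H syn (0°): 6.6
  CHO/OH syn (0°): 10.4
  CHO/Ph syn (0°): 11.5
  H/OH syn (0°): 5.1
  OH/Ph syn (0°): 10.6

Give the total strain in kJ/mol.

This conformer is eclipsed. H at 0° is eclipsed with OH at 0° (5.1); CHO at 120° is eclipsed with CH3 at 120° (13.0); Ph at 240° is eclipsed with CHO at 240° (11.5). Total 29.6 kJ/mol.

29.6 kJ/mol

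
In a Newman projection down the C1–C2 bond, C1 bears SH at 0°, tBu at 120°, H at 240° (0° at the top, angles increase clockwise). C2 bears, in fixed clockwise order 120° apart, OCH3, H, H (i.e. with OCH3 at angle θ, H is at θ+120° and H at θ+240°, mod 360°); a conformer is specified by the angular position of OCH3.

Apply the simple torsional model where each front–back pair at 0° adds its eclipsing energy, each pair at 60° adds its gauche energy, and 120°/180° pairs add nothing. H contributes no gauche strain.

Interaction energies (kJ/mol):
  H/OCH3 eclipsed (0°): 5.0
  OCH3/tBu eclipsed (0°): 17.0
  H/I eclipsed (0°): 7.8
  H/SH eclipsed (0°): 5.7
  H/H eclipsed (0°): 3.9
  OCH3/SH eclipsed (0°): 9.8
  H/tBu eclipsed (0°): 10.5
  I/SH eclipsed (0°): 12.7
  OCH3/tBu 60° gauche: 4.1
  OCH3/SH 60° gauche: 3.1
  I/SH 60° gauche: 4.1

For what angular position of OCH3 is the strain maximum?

OCH3 at 0° (eclipsed): SH(0°)/OCH3(0°) eclipsed 9.8; tBu(120°)/H(120°) eclipsed 10.5; H(240°)/H(240°) eclipsed 3.9 → 24.2 kJ/mol.
OCH3 at 60° (staggered): SH(0°)/OCH3(60°) gauche 3.1; tBu(120°)/OCH3(60°) gauche 4.1 → 7.2 kJ/mol.
OCH3 at 120° (eclipsed): SH(0°)/H(0°) eclipsed 5.7; tBu(120°)/OCH3(120°) eclipsed 17.0; H(240°)/H(240°) eclipsed 3.9 → 26.6 kJ/mol.
OCH3 at 180° (staggered): tBu(120°)/OCH3(180°) gauche 4.1 → 4.1 kJ/mol.
OCH3 at 240° (eclipsed): SH(0°)/H(0°) eclipsed 5.7; tBu(120°)/H(120°) eclipsed 10.5; H(240°)/OCH3(240°) eclipsed 5.0 → 21.2 kJ/mol.
OCH3 at 300° (staggered): SH(0°)/OCH3(300°) gauche 3.1 → 3.1 kJ/mol.
The maximum (26.6 kJ/mol) occurs with OCH3 at 120°.

120°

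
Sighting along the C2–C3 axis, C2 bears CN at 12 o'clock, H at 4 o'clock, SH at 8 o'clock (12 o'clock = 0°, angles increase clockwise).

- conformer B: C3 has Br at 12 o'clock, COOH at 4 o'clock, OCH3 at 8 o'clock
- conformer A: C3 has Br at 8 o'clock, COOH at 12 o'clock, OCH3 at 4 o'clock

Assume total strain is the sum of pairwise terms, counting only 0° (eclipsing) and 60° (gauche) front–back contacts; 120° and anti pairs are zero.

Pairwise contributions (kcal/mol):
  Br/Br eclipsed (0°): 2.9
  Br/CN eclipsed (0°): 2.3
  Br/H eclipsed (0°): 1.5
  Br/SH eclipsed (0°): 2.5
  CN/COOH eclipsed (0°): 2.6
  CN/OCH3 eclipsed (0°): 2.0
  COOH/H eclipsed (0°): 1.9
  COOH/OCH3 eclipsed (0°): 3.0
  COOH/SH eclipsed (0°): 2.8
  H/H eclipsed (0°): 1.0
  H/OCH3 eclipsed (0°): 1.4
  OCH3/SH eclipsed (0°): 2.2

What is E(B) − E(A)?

B (eclipsed): CN(0°)/Br(0°) eclipsed 2.3; H(120°)/COOH(120°) eclipsed 1.9; SH(240°)/OCH3(240°) eclipsed 2.2 → 6.4 kcal/mol.
A (eclipsed): CN(0°)/COOH(0°) eclipsed 2.6; H(120°)/OCH3(120°) eclipsed 1.4; SH(240°)/Br(240°) eclipsed 2.5 → 6.5 kcal/mol.
E(B) − E(A) = 6.4 − 6.5 = -0.1 kcal/mol.

-0.1 kcal/mol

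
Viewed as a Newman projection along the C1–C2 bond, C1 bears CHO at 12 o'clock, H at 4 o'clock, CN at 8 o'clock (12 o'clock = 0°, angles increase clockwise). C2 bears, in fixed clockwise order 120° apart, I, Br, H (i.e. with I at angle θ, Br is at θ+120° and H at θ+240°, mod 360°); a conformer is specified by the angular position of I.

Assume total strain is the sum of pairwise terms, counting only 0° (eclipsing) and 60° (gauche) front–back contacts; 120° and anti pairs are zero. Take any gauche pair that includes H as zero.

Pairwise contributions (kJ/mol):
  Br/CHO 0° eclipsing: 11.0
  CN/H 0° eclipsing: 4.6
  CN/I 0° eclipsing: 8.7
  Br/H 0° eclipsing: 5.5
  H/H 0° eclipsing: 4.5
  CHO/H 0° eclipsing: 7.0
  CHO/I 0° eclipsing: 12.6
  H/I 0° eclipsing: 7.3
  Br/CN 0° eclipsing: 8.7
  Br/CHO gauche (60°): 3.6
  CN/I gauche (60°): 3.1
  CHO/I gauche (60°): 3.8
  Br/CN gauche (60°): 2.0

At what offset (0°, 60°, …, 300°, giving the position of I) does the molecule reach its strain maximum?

I at 0° (eclipsed): CHO–I eclipsed, H–Br eclipsed, CN–H eclipsed; 12.6 + 5.5 + 4.6 = 22.7 kJ/mol.
I at 60° (staggered): CHO–I gauche, CN–Br gauche; 3.8 + 2.0 = 5.8 kJ/mol.
I at 120° (eclipsed): CHO–H eclipsed, H–I eclipsed, CN–Br eclipsed; 7.0 + 7.3 + 8.7 = 23.0 kJ/mol.
I at 180° (staggered): CHO–Br gauche, CN–I gauche, CN–Br gauche; 3.6 + 3.1 + 2.0 = 8.7 kJ/mol.
I at 240° (eclipsed): CHO–Br eclipsed, H–H eclipsed, CN–I eclipsed; 11.0 + 4.5 + 8.7 = 24.2 kJ/mol.
I at 300° (staggered): CHO–I gauche, CHO–Br gauche, CN–I gauche; 3.8 + 3.6 + 3.1 = 10.5 kJ/mol.
The maximum (24.2 kJ/mol) occurs with I at 240°.

240°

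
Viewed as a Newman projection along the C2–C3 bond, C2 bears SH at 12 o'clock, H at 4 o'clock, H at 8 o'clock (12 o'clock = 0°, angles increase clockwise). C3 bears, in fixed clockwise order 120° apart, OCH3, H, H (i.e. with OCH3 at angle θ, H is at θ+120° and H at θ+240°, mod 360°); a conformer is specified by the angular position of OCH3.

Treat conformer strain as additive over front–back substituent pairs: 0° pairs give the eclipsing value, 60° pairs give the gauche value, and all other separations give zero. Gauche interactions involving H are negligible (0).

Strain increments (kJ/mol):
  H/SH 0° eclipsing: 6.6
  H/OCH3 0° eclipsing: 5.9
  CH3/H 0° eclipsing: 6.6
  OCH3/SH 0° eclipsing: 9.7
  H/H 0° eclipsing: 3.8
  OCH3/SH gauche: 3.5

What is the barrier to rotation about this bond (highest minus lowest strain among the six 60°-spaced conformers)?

17.3 kJ/mol

OCH3 at 0° (eclipsed): SH(0°)/OCH3(0°) eclipsed 9.7; H(120°)/H(120°) eclipsed 3.8; H(240°)/H(240°) eclipsed 3.8 → 17.3 kJ/mol.
OCH3 at 60° (staggered): SH(0°)/OCH3(60°) gauche 3.5 → 3.5 kJ/mol.
OCH3 at 120° (eclipsed): SH(0°)/H(0°) eclipsed 6.6; H(120°)/OCH3(120°) eclipsed 5.9; H(240°)/H(240°) eclipsed 3.8 → 16.3 kJ/mol.
OCH3 at 180° (staggered): no non-H gauche contacts → 0.0 kJ/mol.
OCH3 at 240° (eclipsed): SH(0°)/H(0°) eclipsed 6.6; H(120°)/H(120°) eclipsed 3.8; H(240°)/OCH3(240°) eclipsed 5.9 → 16.3 kJ/mol.
OCH3 at 300° (staggered): SH(0°)/OCH3(300°) gauche 3.5 → 3.5 kJ/mol.
Max at 0° (17.3 kJ/mol), min at 180° (0.0 kJ/mol); barrier = 17.3 kJ/mol.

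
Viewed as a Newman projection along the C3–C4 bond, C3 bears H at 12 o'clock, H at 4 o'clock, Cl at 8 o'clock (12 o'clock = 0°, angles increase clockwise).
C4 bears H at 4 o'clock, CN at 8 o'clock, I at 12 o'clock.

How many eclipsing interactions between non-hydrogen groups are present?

Non-H eclipsing pairs: Cl(240°)/CN(240°) — 1 interaction.

1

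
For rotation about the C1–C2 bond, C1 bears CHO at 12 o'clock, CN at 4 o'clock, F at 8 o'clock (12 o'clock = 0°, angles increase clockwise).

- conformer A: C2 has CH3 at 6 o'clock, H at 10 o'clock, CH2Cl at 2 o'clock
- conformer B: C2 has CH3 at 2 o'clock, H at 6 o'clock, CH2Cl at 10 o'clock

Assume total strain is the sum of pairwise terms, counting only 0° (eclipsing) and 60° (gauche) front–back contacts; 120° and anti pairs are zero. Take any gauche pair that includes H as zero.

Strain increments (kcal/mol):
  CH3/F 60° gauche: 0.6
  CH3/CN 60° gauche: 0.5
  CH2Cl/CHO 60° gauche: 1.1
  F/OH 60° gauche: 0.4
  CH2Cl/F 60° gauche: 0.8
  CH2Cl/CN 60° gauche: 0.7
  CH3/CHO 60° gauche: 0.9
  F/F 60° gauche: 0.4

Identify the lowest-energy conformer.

A

A (staggered): CHO(0°)/CH2Cl(60°) gauche 1.1; CN(120°)/CH3(180°) gauche 0.5; CN(120°)/CH2Cl(60°) gauche 0.7; F(240°)/CH3(180°) gauche 0.6 → 2.9 kcal/mol.
B (staggered): CHO(0°)/CH3(60°) gauche 0.9; CHO(0°)/CH2Cl(300°) gauche 1.1; CN(120°)/CH3(60°) gauche 0.5; F(240°)/CH2Cl(300°) gauche 0.8 → 3.3 kcal/mol.
A has the lowest total (2.9 kcal/mol).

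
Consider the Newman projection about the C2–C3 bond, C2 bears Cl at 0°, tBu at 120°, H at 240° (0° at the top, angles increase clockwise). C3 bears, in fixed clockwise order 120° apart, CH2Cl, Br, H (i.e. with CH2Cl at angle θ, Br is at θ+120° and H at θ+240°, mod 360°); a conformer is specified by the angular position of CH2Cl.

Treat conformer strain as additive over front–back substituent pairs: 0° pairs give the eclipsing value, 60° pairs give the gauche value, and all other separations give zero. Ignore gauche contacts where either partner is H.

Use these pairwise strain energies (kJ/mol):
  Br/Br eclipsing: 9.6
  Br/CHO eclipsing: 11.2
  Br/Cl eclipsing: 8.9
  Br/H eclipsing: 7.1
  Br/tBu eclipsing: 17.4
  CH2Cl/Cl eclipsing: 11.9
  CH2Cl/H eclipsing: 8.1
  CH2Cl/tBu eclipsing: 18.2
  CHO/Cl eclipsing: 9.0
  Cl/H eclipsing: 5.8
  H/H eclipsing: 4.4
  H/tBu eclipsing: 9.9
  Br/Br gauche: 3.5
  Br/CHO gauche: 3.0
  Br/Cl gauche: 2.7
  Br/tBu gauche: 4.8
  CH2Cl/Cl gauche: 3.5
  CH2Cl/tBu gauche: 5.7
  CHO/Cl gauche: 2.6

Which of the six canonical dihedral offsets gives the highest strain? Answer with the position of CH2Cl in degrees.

CH2Cl at 0° (eclipsed): Cl(0°)/CH2Cl(0°) eclipsed 11.9; tBu(120°)/Br(120°) eclipsed 17.4; H(240°)/H(240°) eclipsed 4.4 → 33.7 kJ/mol.
CH2Cl at 60° (staggered): Cl(0°)/CH2Cl(60°) gauche 3.5; tBu(120°)/CH2Cl(60°) gauche 5.7; tBu(120°)/Br(180°) gauche 4.8 → 14.0 kJ/mol.
CH2Cl at 120° (eclipsed): Cl(0°)/H(0°) eclipsed 5.8; tBu(120°)/CH2Cl(120°) eclipsed 18.2; H(240°)/Br(240°) eclipsed 7.1 → 31.1 kJ/mol.
CH2Cl at 180° (staggered): Cl(0°)/Br(300°) gauche 2.7; tBu(120°)/CH2Cl(180°) gauche 5.7 → 8.4 kJ/mol.
CH2Cl at 240° (eclipsed): Cl(0°)/Br(0°) eclipsed 8.9; tBu(120°)/H(120°) eclipsed 9.9; H(240°)/CH2Cl(240°) eclipsed 8.1 → 26.9 kJ/mol.
CH2Cl at 300° (staggered): Cl(0°)/CH2Cl(300°) gauche 3.5; Cl(0°)/Br(60°) gauche 2.7; tBu(120°)/Br(60°) gauche 4.8 → 11.0 kJ/mol.
The maximum (33.7 kJ/mol) occurs with CH2Cl at 0°.

0°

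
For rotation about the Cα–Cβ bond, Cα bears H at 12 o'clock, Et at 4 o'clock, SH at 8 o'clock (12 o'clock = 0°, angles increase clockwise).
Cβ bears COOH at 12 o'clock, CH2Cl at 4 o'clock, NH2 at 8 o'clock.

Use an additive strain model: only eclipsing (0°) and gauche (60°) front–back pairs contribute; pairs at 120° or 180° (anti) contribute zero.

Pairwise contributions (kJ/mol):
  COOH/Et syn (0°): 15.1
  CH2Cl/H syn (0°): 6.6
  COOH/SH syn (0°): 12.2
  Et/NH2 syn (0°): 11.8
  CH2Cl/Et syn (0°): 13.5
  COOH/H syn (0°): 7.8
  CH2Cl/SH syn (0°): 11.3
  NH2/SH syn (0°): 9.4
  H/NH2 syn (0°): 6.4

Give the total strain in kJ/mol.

30.7 kJ/mol

This conformer (eclipsed): H–COOH eclipsed, Et–CH2Cl eclipsed, SH–NH2 eclipsed; 7.8 + 13.5 + 9.4 = 30.7 kJ/mol.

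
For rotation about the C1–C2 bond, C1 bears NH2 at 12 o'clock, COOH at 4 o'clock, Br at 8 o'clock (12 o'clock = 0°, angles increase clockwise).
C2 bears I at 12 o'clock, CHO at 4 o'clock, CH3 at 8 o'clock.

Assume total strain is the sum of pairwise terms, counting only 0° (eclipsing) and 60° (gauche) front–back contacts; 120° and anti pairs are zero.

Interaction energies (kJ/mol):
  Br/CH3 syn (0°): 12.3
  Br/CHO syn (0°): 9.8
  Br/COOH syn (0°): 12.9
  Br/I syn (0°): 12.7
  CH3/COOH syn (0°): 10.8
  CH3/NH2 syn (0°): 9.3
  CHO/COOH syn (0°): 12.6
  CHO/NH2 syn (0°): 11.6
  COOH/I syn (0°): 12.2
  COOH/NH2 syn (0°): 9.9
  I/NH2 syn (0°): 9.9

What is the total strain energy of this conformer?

This conformer (eclipsed): NH2–I eclipsed, COOH–CHO eclipsed, Br–CH3 eclipsed; 9.9 + 12.6 + 12.3 = 34.8 kJ/mol.

34.8 kJ/mol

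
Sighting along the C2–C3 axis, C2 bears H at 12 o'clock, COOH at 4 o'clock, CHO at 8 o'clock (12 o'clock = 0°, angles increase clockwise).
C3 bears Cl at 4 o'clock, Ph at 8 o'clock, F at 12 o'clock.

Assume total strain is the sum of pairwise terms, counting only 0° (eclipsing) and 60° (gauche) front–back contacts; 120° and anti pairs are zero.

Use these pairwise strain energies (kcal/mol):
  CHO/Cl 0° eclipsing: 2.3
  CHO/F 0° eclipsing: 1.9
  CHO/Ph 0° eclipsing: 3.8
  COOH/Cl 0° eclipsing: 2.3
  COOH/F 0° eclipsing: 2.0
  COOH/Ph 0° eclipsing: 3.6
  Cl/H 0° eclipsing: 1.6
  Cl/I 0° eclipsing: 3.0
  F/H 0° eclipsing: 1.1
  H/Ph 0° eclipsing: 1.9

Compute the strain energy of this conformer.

This conformer (eclipsed): H–F eclipsed, COOH–Cl eclipsed, CHO–Ph eclipsed; 1.1 + 2.3 + 3.8 = 7.2 kcal/mol.

7.2 kcal/mol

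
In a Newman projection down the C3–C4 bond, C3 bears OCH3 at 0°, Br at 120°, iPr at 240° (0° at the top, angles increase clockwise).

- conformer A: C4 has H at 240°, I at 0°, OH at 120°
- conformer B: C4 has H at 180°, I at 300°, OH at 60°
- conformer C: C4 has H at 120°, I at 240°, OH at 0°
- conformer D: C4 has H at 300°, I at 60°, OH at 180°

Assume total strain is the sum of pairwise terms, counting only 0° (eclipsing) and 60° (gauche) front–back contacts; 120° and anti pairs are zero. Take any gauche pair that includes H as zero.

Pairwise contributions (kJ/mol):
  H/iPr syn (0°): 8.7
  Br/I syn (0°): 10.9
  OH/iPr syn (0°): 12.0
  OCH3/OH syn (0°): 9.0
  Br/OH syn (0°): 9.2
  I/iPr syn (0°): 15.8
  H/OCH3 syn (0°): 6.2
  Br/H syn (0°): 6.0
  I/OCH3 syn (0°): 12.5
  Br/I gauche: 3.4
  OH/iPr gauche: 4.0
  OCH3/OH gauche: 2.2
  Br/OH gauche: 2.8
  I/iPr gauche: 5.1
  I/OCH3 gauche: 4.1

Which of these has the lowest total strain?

B

A (eclipsed): OCH3(0°)/I(0°) eclipsed 12.5; Br(120°)/OH(120°) eclipsed 9.2; iPr(240°)/H(240°) eclipsed 8.7 → 30.4 kJ/mol.
B (staggered): OCH3(0°)/I(300°) gauche 4.1; OCH3(0°)/OH(60°) gauche 2.2; Br(120°)/OH(60°) gauche 2.8; iPr(240°)/I(300°) gauche 5.1 → 14.2 kJ/mol.
C (eclipsed): OCH3(0°)/OH(0°) eclipsed 9.0; Br(120°)/H(120°) eclipsed 6.0; iPr(240°)/I(240°) eclipsed 15.8 → 30.8 kJ/mol.
D (staggered): OCH3(0°)/I(60°) gauche 4.1; Br(120°)/I(60°) gauche 3.4; Br(120°)/OH(180°) gauche 2.8; iPr(240°)/OH(180°) gauche 4.0 → 14.3 kJ/mol.
B has the lowest total (14.2 kJ/mol).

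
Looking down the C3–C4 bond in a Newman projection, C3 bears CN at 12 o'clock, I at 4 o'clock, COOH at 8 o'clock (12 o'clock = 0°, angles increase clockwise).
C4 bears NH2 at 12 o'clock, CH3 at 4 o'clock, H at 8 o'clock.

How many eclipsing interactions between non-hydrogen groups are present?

2

Non-H eclipsing pairs: CN(0°)/NH2(0°); I(120°)/CH3(120°) — 2 interactions.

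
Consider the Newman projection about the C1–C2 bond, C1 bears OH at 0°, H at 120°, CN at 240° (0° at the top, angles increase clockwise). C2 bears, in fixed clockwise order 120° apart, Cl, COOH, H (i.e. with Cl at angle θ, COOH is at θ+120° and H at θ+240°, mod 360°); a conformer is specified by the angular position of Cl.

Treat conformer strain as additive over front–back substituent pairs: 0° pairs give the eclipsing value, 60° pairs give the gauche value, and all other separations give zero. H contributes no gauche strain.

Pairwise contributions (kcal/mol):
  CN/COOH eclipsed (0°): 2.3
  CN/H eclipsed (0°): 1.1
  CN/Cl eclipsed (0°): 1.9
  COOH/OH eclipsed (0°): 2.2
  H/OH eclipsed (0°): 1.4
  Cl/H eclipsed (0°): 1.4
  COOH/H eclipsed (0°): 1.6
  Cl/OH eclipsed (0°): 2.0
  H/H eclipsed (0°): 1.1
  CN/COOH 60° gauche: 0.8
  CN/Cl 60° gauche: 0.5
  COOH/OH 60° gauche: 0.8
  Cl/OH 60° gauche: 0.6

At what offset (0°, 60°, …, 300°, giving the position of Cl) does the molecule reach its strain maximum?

Cl at 0° (eclipsed): OH–Cl eclipsed, H–COOH eclipsed, CN–H eclipsed; 2.0 + 1.6 + 1.1 = 4.7 kcal/mol.
Cl at 60° (staggered): OH–Cl gauche, CN–COOH gauche; 0.6 + 0.8 = 1.4 kcal/mol.
Cl at 120° (eclipsed): OH–H eclipsed, H–Cl eclipsed, CN–COOH eclipsed; 1.4 + 1.4 + 2.3 = 5.1 kcal/mol.
Cl at 180° (staggered): OH–COOH gauche, CN–Cl gauche, CN–COOH gauche; 0.8 + 0.5 + 0.8 = 2.1 kcal/mol.
Cl at 240° (eclipsed): OH–COOH eclipsed, H–H eclipsed, CN–Cl eclipsed; 2.2 + 1.1 + 1.9 = 5.2 kcal/mol.
Cl at 300° (staggered): OH–Cl gauche, OH–COOH gauche, CN–Cl gauche; 0.6 + 0.8 + 0.5 = 1.9 kcal/mol.
The maximum (5.2 kcal/mol) occurs with Cl at 240°.

240°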